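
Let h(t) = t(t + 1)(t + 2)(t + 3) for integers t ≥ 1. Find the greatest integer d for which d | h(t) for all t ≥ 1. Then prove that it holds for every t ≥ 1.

d = 24

Computing the first values: h(1) = 24 and h(2) = 120; gcd(24, 120) = 24, so d ≤ 24.
We prove 24 | t(t + 1)(t + 2)(t + 3) for all t ≥ 1 by induction on t.
When t = 1: h(1) = 24 = 24·(1), so 24 | h(1).
Inductive step: suppose the statement holds for some j ≥ 1, i.e. 24 | h(j). Then
h(j+1) − h(j) = (j+1)·(j+2)·(j+3)·(j+4) − j·(j+1)·(j+2)·(j+3) = (j+1)·(j+2)·(j+3)·[(j+4) − j] = 4·(j+1)·(j+2)·(j+3). The product of 3 consecutive integers is divisible by (3)! = 6, so h(j+1) − h(j) is divisible by 4·6 = 24. By the inductive hypothesis 24 | h(j), hence 24 | h(j+1).
By the principle of mathematical induction, the result holds for all t ≥ 1.
Therefore the largest such d is 24.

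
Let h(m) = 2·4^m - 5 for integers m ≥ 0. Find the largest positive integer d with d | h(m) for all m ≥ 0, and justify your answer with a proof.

d = 3

Computing the first values: h(0) = -3 and h(1) = 3; gcd(-3, 3) = 3, so d ≤ 3.
We prove 3 | 2·4^m - 5 for all m ≥ 0 by induction on m.
When m = 0: h(0) = -3 = 3·(-1), so 3 | h(0).
For the inductive step, assume it holds for an arbitrary i ≥ 0, i.e. 3 | h(i). Then
h(i+1) = 2·4^(i+1) - 5 = 4·(2·4^i - 5) + 15 = 4·h(i) + 15. The first term is divisible by 3 by the inductive hypothesis, and 15 is divisible by 3. Hence 3 | h(i+1).
This completes the induction.
Therefore the largest such d is 3.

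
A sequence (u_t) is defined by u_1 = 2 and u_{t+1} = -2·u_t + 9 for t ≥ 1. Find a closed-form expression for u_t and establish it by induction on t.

Computing the first terms: u_1 = 2, u_2 = 5, u_3 = -1. This suggests u_t = -(-2)^(t - 1) + 3.
Base case (t = 1): the formula gives 2 = 2 = u_1.
Suppose the result is true for t = i, so u_i = -(-2)^(i - 1) + 3.
Then u_{i+1} = -2·u_i + 9 = -2·(-(-2)^(i - 1) + 3) + 9 = -(-2)^i + 3 = -(-2)^((i+1) - 1) + 3,
which is the claimed formula at t = i+1.
By the principle of mathematical induction, the result holds for all t ≥ 1.

u_t = -(-2)^(t - 1) + 3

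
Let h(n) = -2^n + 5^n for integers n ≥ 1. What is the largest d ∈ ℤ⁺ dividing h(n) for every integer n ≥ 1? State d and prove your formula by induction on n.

d = 3

Computing the first values: h(1) = 3 and h(2) = 21; gcd(3, 21) = 3, so d ≤ 3.
We prove 3 | -2^n + 5^n for all n ≥ 1 by induction on n.
For the base case n = 1: h(1) = 3 = 3·(1), so 3 | h(1).
Suppose the result is true for n = p, i.e. 3 | h(p). Then
5^{p+1} − 2^{p+1} = 5·5^p − 2·2^p = 5·(5^p − 2^p) + (3)·2^p. The first term is divisible by 3 by the inductive hypothesis, and the second term (3)·2^p is divisible by 3 since 3 | 3. Hence 3 | h(p+1).
By the principle of mathematical induction, the result holds for all n ≥ 1.
Therefore the largest such d is 3.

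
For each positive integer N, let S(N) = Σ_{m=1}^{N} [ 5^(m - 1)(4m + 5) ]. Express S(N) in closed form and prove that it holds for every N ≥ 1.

S(N) = 5^N(N + 1) - 1

We claim S(N) = 5^N(N + 1) - 1 for all N ≥ 1.
For the base case N = 1: S(1) = 9, and the closed form gives 9. They agree.
Inductive step: assume the claim holds for N = m, so S(m) = 5^m(m + 1) - 1.
Then S(m+1) = S(m) + (5^m(4m + 9)) = (5^m(m + 1) - 1) + (5^m(4m + 9)).
Simplifying, S(m+1) = 5·5^m·m + 10·5^m - 1 = 5^(m+1)((m+1) + 1) - 1,
which is the closed form with N = m+1.
By the principle of mathematical induction, the result holds for all N ≥ 1.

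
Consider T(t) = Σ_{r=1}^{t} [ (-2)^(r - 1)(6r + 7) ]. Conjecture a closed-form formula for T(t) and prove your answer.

We claim T(t) = -(-2)^t(2t + 3) + 3 for all t ≥ 1.
When t = 1: T(1) = 13, and the closed form gives 13. They agree.
For the inductive step, assume it holds for an arbitrary r ≥ 1, so T(r) = -(-2)^r(2r + 3) + 3.
Then T(r+1) = T(r) + ((-2)^r(6r + 13)) = (-(-2)^r(2r + 3) + 3) + ((-2)^r(6r + 13)).
Simplifying, T(r+1) = 4(-2)^r·r + 10(-2)^r + 3 = -(-2)^(r+1)(2(r+1) + 3) + 3,
which is the closed form with t = r+1.
By the principle of mathematical induction, the result holds for all t ≥ 1.

T(t) = -(-2)^t(2t + 3) + 3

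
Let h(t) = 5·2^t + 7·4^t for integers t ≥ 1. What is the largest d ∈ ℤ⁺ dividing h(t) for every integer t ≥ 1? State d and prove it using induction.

d = 2

Computing the first values: h(1) = 38 and h(2) = 132; gcd(38, 132) = 2, so d ≤ 2.
We prove 2 | 5·2^t + 7·4^t for all t ≥ 1 by induction on t.
When t = 1: h(1) = 38 = 2·(19), so 2 | h(1).
Inductive step: assume the claim holds for t = j, i.e. 2 | h(j). Then
h(j+1) − 4·h(j) = (5·2^(j+1) + 7·4^(j+1)) − 4·(5·2^j + 7·4^j) = (5)·2^j·(2 − 4) = (-10)·2^j. Since 2 | h(j) by the inductive hypothesis, 2 | 4·h(j); and 2 | -10 since -10 = 2·-5. Therefore 2 | h(j+1).
By induction, the statement is established for all t ≥ 1.
Therefore the largest such d is 2.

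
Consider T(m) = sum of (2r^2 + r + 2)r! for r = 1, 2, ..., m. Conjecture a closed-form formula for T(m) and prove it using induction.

T(m) = (2m + 1)(m + 1)! - 1

We claim T(m) = (2m + 1)(m + 1)! - 1 for all m ≥ 1.
For the base case m = 1: T(1) = 5, and the closed form gives 5. They agree.
Inductive step: suppose the statement holds for some r ≥ 1, so T(r) = (2r + 1)(r + 1)! - 1.
Then T(r+1) = T(r) + ((2r^2 + 5r + 5)(r + 1)!) = ((2r + 1)(r + 1)! - 1) + ((2r^2 + 5r + 5)(r + 1)!).
Simplifying, T(r+1) = (2(r+1) + 1)((r+1) + 1)! - 1,
which is the closed form with m = r+1.
Hence, by induction on m, the claim holds for every m ≥ 1.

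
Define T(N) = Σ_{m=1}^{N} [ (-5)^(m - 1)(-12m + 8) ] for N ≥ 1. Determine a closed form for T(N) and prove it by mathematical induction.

We claim T(N) = (-5)^N(2N - 1) + 1 for all N ≥ 1.
Base case (N = 1): T(1) = -4, and the closed form gives -4. They agree.
Suppose the result is true for N = m, so T(m) = (-5)^m(2m - 1) + 1.
Then T(m+1) = T(m) + ((-5)^m(-12m - 4)) = ((-5)^m(2m - 1) + 1) + ((-5)^m(-12m - 4)).
Simplifying, T(m+1) = -10(-5)^m·m - 5(-5)^m + 1 = (-5)^(m+1)(2(m+1) - 1) + 1,
which is the closed form with N = m+1.
Hence, by induction on N, the claim holds for every N ≥ 1.

T(N) = (-5)^N(2N - 1) + 1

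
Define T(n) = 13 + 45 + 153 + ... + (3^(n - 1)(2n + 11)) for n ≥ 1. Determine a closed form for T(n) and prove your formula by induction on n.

T(n) = 3^n(n + 5) - 5

We claim T(n) = 3^n(n + 5) - 5 for all n ≥ 1.
For the base case n = 1: T(1) = 13, and the closed form gives 13. They agree.
Suppose the result is true for n = r, so T(r) = 3^r(r + 5) - 5.
Then T(r+1) = T(r) + (3^r(2r + 13)) = (3^r(r + 5) - 5) + (3^r(2r + 13)).
Simplifying, T(r+1) = 3·3^r·r + 18·3^r - 5 = 3^(r+1)((r+1) + 5) - 5,
which is the closed form with n = r+1.
By the principle of mathematical induction, the result holds for all n ≥ 1.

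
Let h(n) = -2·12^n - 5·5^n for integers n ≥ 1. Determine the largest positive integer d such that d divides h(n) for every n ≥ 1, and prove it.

Computing the first values: h(1) = -49 and h(2) = -413; gcd(-49, -413) = 7, so d ≤ 7.
We prove 7 | -2·12^n - 5·5^n for all n ≥ 1 by induction on n.
Base case (n = 1): h(1) = -49 = 7·(-7), so 7 | h(1).
Suppose the result is true for n = i, i.e. 7 | h(i). Then
h(i+1) − 12·h(i) = (-2·12^(i+1) - 5·5^(i+1)) − 12·(-2·12^i - 5·5^i) = (-5)·5^i·(5 − 12) = (35)·5^i. Since 7 | h(i) by the inductive hypothesis, 7 | 12·h(i); and 7 | 35 since 35 = 7·5. Therefore 7 | h(i+1).
By the principle of mathematical induction, the result holds for all n ≥ 1.
Therefore the largest such d is 7.

d = 7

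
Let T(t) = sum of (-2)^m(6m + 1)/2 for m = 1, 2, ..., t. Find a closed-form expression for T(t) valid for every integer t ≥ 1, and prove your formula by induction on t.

We claim T(t) = (-2)^t(2t + 1) - 1 for all t ≥ 1.
When t = 1: T(1) = -7, and the closed form gives -7. They agree.
Inductive step: suppose the statement holds for some m ≥ 1, so T(m) = (-2)^m(2m + 1) - 1.
Then T(m+1) = T(m) + ((-2)^m(-6m - 7)) = ((-2)^m(2m + 1) - 1) + ((-2)^m(-6m - 7)).
Simplifying, T(m+1) = -4(-2)^m·m - 6(-2)^m - 1 = (-2)^(m+1)(2(m+1) + 1) - 1,
which is the closed form with t = m+1.
By the principle of mathematical induction, the result holds for all t ≥ 1.

T(t) = (-2)^t(2t + 1) - 1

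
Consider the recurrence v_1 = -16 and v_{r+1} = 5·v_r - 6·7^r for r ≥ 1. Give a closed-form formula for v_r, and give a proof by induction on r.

Computing the first terms: v_1 = -16, v_2 = -122, v_3 = -904. This suggests v_r = 5^r - 3·7^r.
Base case (r = 1): the formula gives -16 = -16 = v_1.
For the inductive step, assume it holds for an arbitrary p ≥ 1, so v_p = 5^p - 3·7^p.
Then v_{p+1} = 5·v_p - 6·7^p = 5·(5^p - 3·7^p) - 6·7^p = 5^(p + 1) - 3·7^(p + 1),
which is the claimed formula at r = p+1.
By induction, the statement is established for all r ≥ 1.

v_r = 5^r - 3·7^r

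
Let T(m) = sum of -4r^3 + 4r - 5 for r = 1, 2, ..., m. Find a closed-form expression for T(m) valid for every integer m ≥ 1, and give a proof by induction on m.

T(m) = -m(m^3 + 2m^2 - m + 3)

We claim T(m) = -m(m^3 + 2m^2 - m + 3) for all m ≥ 1.
For the base case m = 1: T(1) = -5, and the closed form gives -5. They agree.
Inductive step: assume the claim holds for m = r, so T(r) = r(-r^3 - 2r^2 + r - 3).
Then T(r+1) = T(r) + (4r - 4(r + 1)^3 - 1) = (r(-r^3 - 2r^2 + r - 3)) + (4r - 4(r + 1)^3 - 1).
Simplifying, T(r+1) = -(r + 1)(r^3 + 5r^2 + 6r + 5) = -(r+1)((r+1)^3 + 2(r+1)^2 - (r+1) + 3),
which is the closed form with m = r+1.
By the principle of mathematical induction, the result holds for all m ≥ 1.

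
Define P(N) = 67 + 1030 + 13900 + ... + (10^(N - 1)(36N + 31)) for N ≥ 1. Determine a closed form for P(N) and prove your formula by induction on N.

P(N) = 10^N(4N + 3) - 3

We claim P(N) = 10^N(4N + 3) - 3 for all N ≥ 1.
For the base case N = 1: P(1) = 67, and the closed form gives 67. They agree.
For the inductive step, assume it holds for an arbitrary p ≥ 1, so P(p) = 10^p(4p + 3) - 3.
Then P(p+1) = P(p) + (10^p(36p + 67)) = (10^p(4p + 3) - 3) + (10^p(36p + 67)).
Simplifying, P(p+1) = 40·10^p·p + 70·10^p - 3 = 10^(p+1)(4(p+1) + 3) - 3,
which is the closed form with N = p+1.
By the principle of mathematical induction, the result holds for all N ≥ 1.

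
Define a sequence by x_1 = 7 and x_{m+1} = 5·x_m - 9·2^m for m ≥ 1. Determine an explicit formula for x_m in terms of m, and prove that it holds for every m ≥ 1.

Computing the first terms: x_1 = 7, x_2 = 17, x_3 = 49. This suggests x_m = 3·2^m + 5^(m - 1).
When m = 1: the formula gives 7 = 7 = x_1.
For the inductive step, assume it holds for an arbitrary j ≥ 1, so x_j = 3·2^j + 5^(j - 1).
Then x_{j+1} = 5·x_j - 9·2^j = 5·(3·2^j + 5^(j - 1)) - 9·2^j = 3·2^(j + 1) + 5^j = 3·2^(j+1) + 5^((j+1) - 1),
which is the claimed formula at m = j+1.
By the principle of mathematical induction, the result holds for all m ≥ 1.

x_m = 3·2^m + 5^(m - 1)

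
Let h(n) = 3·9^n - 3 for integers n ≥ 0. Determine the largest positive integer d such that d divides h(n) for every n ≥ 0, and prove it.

d = 24

Computing the first values: h(0) = 0 and h(1) = 24; gcd(0, 24) = 24, so d ≤ 24.
We prove 24 | 3·9^n - 3 for all n ≥ 0 by induction on n.
Base case (n = 0): h(0) = 0 = 24·(0), so 24 | h(0).
Inductive step: assume the claim holds for n = k, i.e. 24 | h(k). Then
h(k+1) = 3·9^(k+1) - 3 = 9·(3·9^k - 3) + 24 = 9·h(k) + 24. The first term is divisible by 24 by the inductive hypothesis, and 24 is divisible by 24. Hence 24 | h(k+1).
By the principle of mathematical induction, the result holds for all n ≥ 0.
Therefore the largest such d is 24.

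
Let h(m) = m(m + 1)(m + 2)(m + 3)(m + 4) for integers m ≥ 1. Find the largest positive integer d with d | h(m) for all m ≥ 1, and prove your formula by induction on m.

Computing the first values: h(1) = 120 and h(2) = 720; gcd(120, 720) = 120, so d ≤ 120.
We prove 120 | m(m + 1)(m + 2)(m + 3)(m + 4) for all m ≥ 1 by induction on m.
For the base case m = 1: h(1) = 120 = 120·(1), so 120 | h(1).
Inductive step: suppose the statement holds for some p ≥ 1, i.e. 120 | h(p). Then
h(p+1) − h(p) = (p+1)·(p+2)·(p+3)·(p+4)·(p+5) − p·(p+1)·(p+2)·(p+3)·(p+4) = (p+1)·(p+2)·(p+3)·(p+4)·[(p+5) − p] = 5·(p+1)·(p+2)·(p+3)·(p+4). The product of 4 consecutive integers is divisible by (4)! = 24, so h(p+1) − h(p) is divisible by 5·24 = 120. By the inductive hypothesis 120 | h(p), hence 120 | h(p+1).
Hence, by induction on m, the claim holds for every m ≥ 1.
Therefore the largest such d is 120.

d = 120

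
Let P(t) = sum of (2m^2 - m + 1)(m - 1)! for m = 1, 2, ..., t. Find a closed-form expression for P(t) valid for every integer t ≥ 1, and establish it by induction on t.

We claim P(t) = (2t + 1)t! - 1 for all t ≥ 1.
Base case (t = 1): P(1) = 2, and the closed form gives 2. They agree.
Suppose the result is true for t = m, so P(m) = (2m + 1)m! - 1.
Then P(m+1) = P(m) + ((2m^2 + 3m + 2)m!) = ((2m + 1)m! - 1) + ((2m^2 + 3m + 2)m!).
Simplifying, P(m+1) = (2(m+1) + 1)(m+1)! - 1,
which is the closed form with t = m+1.
By induction, the statement is established for all t ≥ 1.

P(t) = (2t + 1)t! - 1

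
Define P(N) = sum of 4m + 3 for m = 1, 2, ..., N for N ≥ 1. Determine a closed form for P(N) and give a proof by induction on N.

We claim P(N) = N(2N + 5) for all N ≥ 1.
When N = 1: P(1) = 7, and the closed form gives 7. They agree.
Suppose the result is true for N = m, so P(m) = m(2m + 5).
Then P(m+1) = P(m) + (4m + 7) = (m(2m + 5)) + (4m + 7).
Simplifying, P(m+1) = (m + 1)(2m + 7) = (m+1)(2(m+1) + 5),
which is the closed form with N = m+1.
By the principle of mathematical induction, the result holds for all N ≥ 1.

P(N) = N(2N + 5)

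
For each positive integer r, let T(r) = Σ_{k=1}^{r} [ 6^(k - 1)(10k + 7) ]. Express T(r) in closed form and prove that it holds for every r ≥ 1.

We claim T(r) = 6^r(2r + 1) - 1 for all r ≥ 1.
Base case (r = 1): T(1) = 17, and the closed form gives 17. They agree.
For the inductive step, assume it holds for an arbitrary k ≥ 1, so T(k) = 6^k(2k + 1) - 1.
Then T(k+1) = T(k) + (6^k(10k + 17)) = (6^k(2k + 1) - 1) + (6^k(10k + 17)).
Simplifying, T(k+1) = 12·6^k·k + 18·6^k - 1 = 6^(k+1)(2(k+1) + 1) - 1,
which is the closed form with r = k+1.
By the principle of mathematical induction, the result holds for all r ≥ 1.

T(r) = 6^r(2r + 1) - 1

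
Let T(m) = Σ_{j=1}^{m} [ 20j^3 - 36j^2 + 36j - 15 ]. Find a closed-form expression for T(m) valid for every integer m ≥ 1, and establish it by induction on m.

T(m) = m(5m^3 - 2m^2 + 5m - 3)

We claim T(m) = m(5m^3 - 2m^2 + 5m - 3) for all m ≥ 1.
Base case (m = 1): T(1) = 5, and the closed form gives 5. They agree.
Inductive step: suppose the statement holds for some j ≥ 1, so T(j) = j(5j^3 - 2j^2 + 5j - 3).
Then T(j+1) = T(j) + (20j^3 + 24j^2 + 24j + 5) = (j(5j^3 - 2j^2 + 5j - 3)) + (20j^3 + 24j^2 + 24j + 5).
Simplifying, T(j+1) = (j + 1)(5j^3 + 13j^2 + 16j + 5) = (j+1)(5(j+1)^3 - 2(j+1)^2 + 5(j+1) - 3),
which is the closed form with m = j+1.
By the principle of mathematical induction, the result holds for all m ≥ 1.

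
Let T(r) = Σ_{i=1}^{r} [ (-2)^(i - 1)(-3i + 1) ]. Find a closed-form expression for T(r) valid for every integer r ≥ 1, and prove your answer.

We claim T(r) = (-2)^r·r for all r ≥ 1.
For the base case r = 1: T(1) = -2, and the closed form gives -2. They agree.
For the inductive step, assume it holds for an arbitrary i ≥ 1, so T(i) = (-2)^i·i.
Then T(i+1) = T(i) + ((-2)^i(-3i - 2)) = ((-2)^i·i) + ((-2)^i(-3i - 2)).
Simplifying, T(i+1) = (-2)^(i + 1)(i + 1) = (-2)^(i+1)·(i+1),
which is the closed form with r = i+1.
This completes the induction.

T(r) = (-2)^r·r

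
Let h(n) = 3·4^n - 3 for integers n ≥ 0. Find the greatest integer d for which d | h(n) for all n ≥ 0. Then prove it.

Computing the first values: h(0) = 0 and h(1) = 9; gcd(0, 9) = 9, so d ≤ 9.
We prove 9 | 3·4^n - 3 for all n ≥ 0 by induction on n.
Base step (n = 0): h(0) = 0 = 9·(0), so 9 | h(0).
For the inductive step, assume it holds for an arbitrary i ≥ 0, i.e. 9 | h(i). Then
h(i+1) = 3·4^(i+1) - 3 = 4·(3·4^i - 3) + 9 = 4·h(i) + 9. The first term is divisible by 9 by the inductive hypothesis, and 9 is divisible by 9. Hence 9 | h(i+1).
Hence, by induction on n, the claim holds for every n ≥ 0.
Therefore the largest such d is 9.

d = 9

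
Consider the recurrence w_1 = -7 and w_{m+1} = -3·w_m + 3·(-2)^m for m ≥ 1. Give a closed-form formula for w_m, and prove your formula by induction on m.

Computing the first terms: w_1 = -7, w_2 = 15, w_3 = -33. This suggests w_m = 3(-2)^m - (-3)^(m - 1).
Base step (m = 1): the formula gives -7 = -7 = w_1.
For the inductive step, assume it holds for an arbitrary j ≥ 1, so w_j = 3(-2)^j - (-3)^(j - 1).
Then w_{j+1} = -3·w_j + 3·(-2)^j = -3·(3(-2)^j - (-3)^(j - 1)) + 3·(-2)^j = 3(-2)^(j + 1) - (-3)^j = 3(-2)^(j+1) - (-3)^((j+1) - 1),
which is the claimed formula at m = j+1.
This completes the induction.

w_m = 3(-2)^m - (-3)^(m - 1)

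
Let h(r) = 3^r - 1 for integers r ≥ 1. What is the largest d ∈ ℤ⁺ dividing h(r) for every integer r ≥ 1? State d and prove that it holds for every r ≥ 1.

Computing the first values: h(1) = 2 and h(2) = 8; gcd(2, 8) = 2, so d ≤ 2.
We prove 2 | 3^r - 1 for all r ≥ 1 by induction on r.
For the base case r = 1: h(1) = 2 = 2·(1), so 2 | h(1).
Inductive step: suppose the statement holds for some j ≥ 1, i.e. 2 | h(j). Then
3^{j+1} − 1^{j+1} = 3·3^j − 1·1^j = 3·(3^j − 1^j) + (2)·1^j. The first term is divisible by 2 by the inductive hypothesis, and the second term (2)·1^j is divisible by 2 since 2 | 2. Hence 2 | h(j+1).
Hence, by induction on r, the claim holds for every r ≥ 1.
Therefore the largest such d is 2.

d = 2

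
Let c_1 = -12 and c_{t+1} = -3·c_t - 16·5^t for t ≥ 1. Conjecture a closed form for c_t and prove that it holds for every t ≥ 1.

c_t = -2(-3)^(t - 1) - 2·5^t

Computing the first terms: c_1 = -12, c_2 = -44, c_3 = -268. This suggests c_t = -2(-3)^(t - 1) - 2·5^t.
Base step (t = 1): the formula gives -12 = -12 = c_1.
Suppose the result is true for t = p, so c_p = -2(-3)^(p - 1) - 2·5^p.
Then c_{p+1} = -3·c_p - 16·5^p = -3·(-2(-3)^(p - 1) - 2·5^p) - 16·5^p = -2(-3)^p - 2·5^(p + 1) = -2(-3)^((p+1) - 1) - 2·5^(p+1),
which is the claimed formula at t = p+1.
By the principle of mathematical induction, the result holds for all t ≥ 1.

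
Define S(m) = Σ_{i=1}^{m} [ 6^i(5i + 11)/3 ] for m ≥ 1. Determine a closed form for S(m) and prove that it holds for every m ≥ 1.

We claim S(m) = 2·6^m(m + 2) - 4 for all m ≥ 1.
For the base case m = 1: S(1) = 32, and the closed form gives 32. They agree.
For the inductive step, assume it holds for an arbitrary i ≥ 1, so S(i) = 2·6^i(i + 2) - 4.
Then S(i+1) = S(i) + (6^i(10i + 32)) = (2·6^i(i + 2) - 4) + (6^i(10i + 32)).
Simplifying, S(i+1) = 12·6^i·i + 36·6^i - 4 = 2·6^(i+1)((i+1) + 2) - 4,
which is the closed form with m = i+1.
By the principle of mathematical induction, the result holds for all m ≥ 1.

S(m) = 2·6^m(m + 2) - 4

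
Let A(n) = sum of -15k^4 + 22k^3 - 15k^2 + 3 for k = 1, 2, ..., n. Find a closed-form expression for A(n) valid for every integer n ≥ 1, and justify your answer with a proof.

A(n) = -n(3n^4 + 2n^3 - n^2 + 2n - 1)

We claim A(n) = -n(3n^4 + 2n^3 - n^2 + 2n - 1) for all n ≥ 1.
For the base case n = 1: A(1) = -5, and the closed form gives -5. They agree.
For the inductive step, assume it holds for an arbitrary k ≥ 1, so A(k) = k(-3k^4 - 2k^3 + k^2 - 2k + 1).
Then A(k+1) = A(k) + (-15(k + 1)^4 + 22(k + 1)^3 - 15(k + 1)^2 + 3) = (k(-3k^4 - 2k^3 + k^2 - 2k + 1)) + (-15(k + 1)^4 + 22(k + 1)^3 - 15(k + 1)^2 + 3).
Simplifying, A(k+1) = -(k + 1)(3k^4 + 14k^3 + 23k^2 + 18k + 5) = -(k+1)(3(k+1)^4 + 2(k+1)^3 - (k+1)^2 + 2(k+1) - 1),
which is the closed form with n = k+1.
By induction, the statement is established for all n ≥ 1.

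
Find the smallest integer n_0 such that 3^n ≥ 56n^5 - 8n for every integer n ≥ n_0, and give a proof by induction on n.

n_0 = 17

At n = 16: 43046721 < 58720128, so the inequality fails and n_0 ≥ 17. We prove 3^n ≥ 56n^5 - 8n for all n ≥ 17.
For the base case n = 17: 3^n = 129140163 and 56n^5 - 8n = 79511856, so 129140163 ≥ 79511856.
Inductive step: assume the claim holds for n = k, so 3^k ≥ 56k^5 - 8k.
Then 3^(k + 1) = 3·(3^k) ≥ 3·(56k^5 - 8k).
Also, for k ≥ 17 we have 3·(56k^5 - 8k) ≥ 56(k+1)^5 - 8(k+1), since 3·(56k^5 - 8k) − (56(k+1)^5 - 8(k+1)) = 112k^5 - 280k^4 - 560k^3 - 560k^2 - 296k - 48, which is nonnegative for all k ≥ 17.
Combining, 3^(k + 1) ≥ 56(k+1)^5 - 8(k+1).
Hence, by induction on n, the claim holds for every n ≥ 17.
Hence the smallest such n_0 is 17.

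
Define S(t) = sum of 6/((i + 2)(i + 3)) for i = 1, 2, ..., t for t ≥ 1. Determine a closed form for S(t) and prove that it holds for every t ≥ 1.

We claim S(t) = 2t/(t + 3) for all t ≥ 1.
When t = 1: S(1) = 1/2, and the closed form gives 1/2. They agree.
Inductive step: suppose the statement holds for some i ≥ 1, so S(i) = 2i/(i + 3).
Then S(i+1) = S(i) + (6/((i + 3)(i + 4))) = (2i/(i + 3)) + (6/((i + 3)(i + 4))).
Simplifying, S(i+1) = 2(i + 1)/(i + 4) = 2(i+1)/((i+1) + 3),
which is the closed form with t = i+1.
This completes the induction.

S(t) = 2t/(t + 3)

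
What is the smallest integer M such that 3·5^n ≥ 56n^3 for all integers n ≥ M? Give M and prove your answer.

At n = 4: 1875 < 3584, so the inequality fails and M ≥ 5. We prove 3·5^n ≥ 56n^3 for all n ≥ 5.
Base case (n = 5): 3·5^n = 9375 and 56n^3 = 7000, so 9375 ≥ 7000.
Inductive step: assume the claim holds for n = i, so 3·5^i ≥ 56i^3.
Then 3·5^(i + 1) = 5·(3·5^i) ≥ 5·(56i^3).
Also, for i ≥ 5 we have 5·(56i^3) ≥ 56(i+1)^3, since 5 ≥ (1 + 1/i)^3 for all i ≥ 5.
Combining, 3·5^(i + 1) ≥ 56(i+1)^3.
This completes the induction.
Hence the smallest such M is 5.

M = 5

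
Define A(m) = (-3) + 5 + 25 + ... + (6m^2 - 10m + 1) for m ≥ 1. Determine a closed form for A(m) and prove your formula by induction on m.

A(m) = m(2m^2 - 2m - 3)

We claim A(m) = m(2m^2 - 2m - 3) for all m ≥ 1.
Base step (m = 1): A(1) = -3, and the closed form gives -3. They agree.
Inductive step: suppose the statement holds for some p ≥ 1, so A(p) = p(2p^2 - 2p - 3).
Then A(p+1) = A(p) + (6p^2 + 2p - 3) = (p(2p^2 - 2p - 3)) + (6p^2 + 2p - 3).
Simplifying, A(p+1) = (p + 1)(2p^2 + 2p - 3) = (p+1)(2(p+1)^2 - 2(p+1) - 3),
which is the closed form with m = p+1.
By induction, the statement is established for all m ≥ 1.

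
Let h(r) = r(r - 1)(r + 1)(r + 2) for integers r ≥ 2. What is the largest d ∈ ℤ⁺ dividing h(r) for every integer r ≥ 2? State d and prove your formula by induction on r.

Computing the first values: h(2) = 24 and h(3) = 120; gcd(24, 120) = 24, so d ≤ 24.
We prove 24 | r(r - 1)(r + 1)(r + 2) for all r ≥ 2 by induction on r.
When r = 2: h(2) = 24 = 24·(1), so 24 | h(2).
For the inductive step, assume it holds for an arbitrary i ≥ 2, i.e. 24 | h(i). Then
h(i+1) − h(i) = i·(i+1)·(i+2)·(i+3) − (i-1)·i·(i+1)·(i+2) = i·(i+1)·(i+2)·[(i+3) − (i-1)] = 4·i·(i+1)·(i+2). The product of 3 consecutive integers is divisible by (3)! = 6, so h(i+1) − h(i) is divisible by 4·6 = 24. By the inductive hypothesis 24 | h(i), hence 24 | h(i+1).
Hence, by induction on r, the claim holds for every r ≥ 2.
Therefore the largest such d is 24.

d = 24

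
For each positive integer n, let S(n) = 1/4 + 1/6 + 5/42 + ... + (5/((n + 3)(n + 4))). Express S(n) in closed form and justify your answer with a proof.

S(n) = 5n/(4(n + 4))

We claim S(n) = 5n/(4(n + 4)) for all n ≥ 1.
When n = 1: S(1) = 1/4, and the closed form gives 1/4. They agree.
Inductive step: assume the claim holds for n = i, so S(i) = 5i/(4(i + 4)).
Then S(i+1) = S(i) + (5/((i + 4)(i + 5))) = (5i/(4(i + 4))) + (5/((i + 4)(i + 5))).
Simplifying, S(i+1) = 5(i + 1)/(4(i + 5)) = 5(i+1)/(4((i+1) + 4)),
which is the closed form with n = i+1.
This completes the induction.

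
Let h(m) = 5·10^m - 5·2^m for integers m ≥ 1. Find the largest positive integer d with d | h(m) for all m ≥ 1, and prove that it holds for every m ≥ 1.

d = 40

Computing the first values: h(1) = 40 and h(2) = 480; gcd(40, 480) = 40, so d ≤ 40.
We prove 40 | 5·10^m - 5·2^m for all m ≥ 1 by induction on m.
Base step (m = 1): h(1) = 40 = 40·(1), so 40 | h(1).
For the inductive step, assume it holds for an arbitrary p ≥ 1, i.e. 40 | h(p). Then
h(p+1) − 10·h(p) = (5·10^(p+1) - 5·2^(p+1)) − 10·(5·10^p - 5·2^p) = (-5)·2^p·(2 − 10) = (40)·2^p. Since 40 | h(p) by the inductive hypothesis, 40 | 10·h(p); and 40 | 40 since 40 = 40·1. Therefore 40 | h(p+1).
This completes the induction.
Therefore the largest such d is 40.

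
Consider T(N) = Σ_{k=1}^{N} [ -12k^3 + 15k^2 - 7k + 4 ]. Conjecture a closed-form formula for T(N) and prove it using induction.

T(N) = -N(N - 1)(3N^2 + 4N + 3)

We claim T(N) = -N(N - 1)(3N^2 + 4N + 3) for all N ≥ 1.
When N = 1: T(1) = 0, and the closed form gives 0. They agree.
Inductive step: suppose the statement holds for some k ≥ 1, so T(k) = k(-3k^3 - k^2 + k + 3).
Then T(k+1) = T(k) + (k(-12k^2 - 21k - 13)) = (k(-3k^3 - k^2 + k + 3)) + (k(-12k^2 - 21k - 13)).
Simplifying, T(k+1) = -k(k + 1)(3k^2 + 10k + 10) = -(k+1)((k+1) - 1)(3(k+1)^2 + 4(k+1) + 3),
which is the closed form with N = k+1.
By induction, the statement is established for all N ≥ 1.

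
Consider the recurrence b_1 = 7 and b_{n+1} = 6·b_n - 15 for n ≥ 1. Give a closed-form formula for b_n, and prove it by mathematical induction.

b_n = 4·6^(n - 1) + 3

Computing the first terms: b_1 = 7, b_2 = 27, b_3 = 147. This suggests b_n = 4·6^(n - 1) + 3.
When n = 1: the formula gives 7 = 7 = b_1.
For the inductive step, assume it holds for an arbitrary j ≥ 1, so b_j = 4·6^(j - 1) + 3.
Then b_{j+1} = 6·b_j - 15 = 6·(4·6^(j - 1) + 3) - 15 = 4·6^j + 3 = 4·6^((j+1) - 1) + 3,
which is the claimed formula at n = j+1.
This completes the induction.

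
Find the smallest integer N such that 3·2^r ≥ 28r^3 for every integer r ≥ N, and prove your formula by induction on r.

At r = 14: 49152 < 76832, so the inequality fails and N ≥ 15. We prove 3·2^r ≥ 28r^3 for all r ≥ 15.
Base case (r = 15): 3·2^r = 98304 and 28r^3 = 94500, so 98304 ≥ 94500.
Suppose the result is true for r = m, so 3·2^m ≥ 28m^3.
Then 3·2^(m + 1) = 2·(3·2^m) ≥ 2·(28m^3).
Also, for m ≥ 15 we have 2·(28m^3) ≥ 28(m+1)^3, since 2 ≥ (1 + 1/m)^3 for all m ≥ 15.
Combining, 3·2^(m + 1) ≥ 28(m+1)^3.
This completes the induction.
Hence the smallest such N is 15.

N = 15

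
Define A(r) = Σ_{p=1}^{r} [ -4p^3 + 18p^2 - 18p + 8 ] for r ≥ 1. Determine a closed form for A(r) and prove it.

A(r) = -r(r^3 - 4r^2 + r - 2)

We claim A(r) = -r(r^3 - 4r^2 + r - 2) for all r ≥ 1.
When r = 1: A(1) = 4, and the closed form gives 4. They agree.
For the inductive step, assume it holds for an arbitrary p ≥ 1, so A(p) = p(-p^3 + 4p^2 - p + 2).
Then A(p+1) = A(p) + (-4p^3 + 6p^2 + 6p + 4) = (p(-p^3 + 4p^2 - p + 2)) + (-4p^3 + 6p^2 + 6p + 4).
Simplifying, A(p+1) = -(p + 1)(p^3 - p^2 - 4p - 4) = -(p+1)((p+1)^3 - 4(p+1)^2 + (p+1) - 2),
which is the closed form with r = p+1.
By induction, the statement is established for all r ≥ 1.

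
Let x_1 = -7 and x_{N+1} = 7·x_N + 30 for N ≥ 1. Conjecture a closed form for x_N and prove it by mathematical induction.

Computing the first terms: x_1 = -7, x_2 = -19, x_3 = -103. This suggests x_N = -2·7^(N - 1) - 5.
Base case (N = 1): the formula gives -7 = -7 = x_1.
Inductive step: suppose the statement holds for some m ≥ 1, so x_m = -2·7^(m - 1) - 5.
Then x_{m+1} = 7·x_m + 30 = 7·(-2·7^(m - 1) - 5) + 30 = -2·7^m - 5 = -2·7^((m+1) - 1) - 5,
which is the claimed formula at N = m+1.
This completes the induction.

x_N = -2·7^(N - 1) - 5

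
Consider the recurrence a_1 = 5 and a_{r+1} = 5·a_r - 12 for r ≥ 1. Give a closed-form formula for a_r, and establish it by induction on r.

a_r = 2·5^(r - 1) + 3

Computing the first terms: a_1 = 5, a_2 = 13, a_3 = 53. This suggests a_r = 2·5^(r - 1) + 3.
When r = 1: the formula gives 5 = 5 = a_1.
Suppose the result is true for r = p, so a_p = 2·5^(p - 1) + 3.
Then a_{p+1} = 5·a_p - 12 = 5·(2·5^(p - 1) + 3) - 12 = 2·5^p + 3 = 2·5^((p+1) - 1) + 3,
which is the claimed formula at r = p+1.
Hence, by induction on r, the claim holds for every r ≥ 1.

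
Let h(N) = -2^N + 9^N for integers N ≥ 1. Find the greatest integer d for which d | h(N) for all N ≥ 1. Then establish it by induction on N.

d = 7

Computing the first values: h(1) = 7 and h(2) = 77; gcd(7, 77) = 7, so d ≤ 7.
We prove 7 | -2^N + 9^N for all N ≥ 1 by induction on N.
Base step (N = 1): h(1) = 7 = 7·(1), so 7 | h(1).
Inductive step: assume the claim holds for N = i, i.e. 7 | h(i). Then
9^{i+1} − 2^{i+1} = 9·9^i − 2·2^i = 9·(9^i − 2^i) + (7)·2^i. The first term is divisible by 7 by the inductive hypothesis, and the second term (7)·2^i is divisible by 7 since 7 | 7. Hence 7 | h(i+1).
By induction, the statement is established for all N ≥ 1.
Therefore the largest such d is 7.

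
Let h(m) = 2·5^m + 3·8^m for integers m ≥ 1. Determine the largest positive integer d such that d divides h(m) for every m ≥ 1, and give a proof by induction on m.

Computing the first values: h(1) = 34 and h(2) = 242; gcd(34, 242) = 2, so d ≤ 2.
We prove 2 | 2·5^m + 3·8^m for all m ≥ 1 by induction on m.
Base case (m = 1): h(1) = 34 = 2·(17), so 2 | h(1).
Suppose the result is true for m = r, i.e. 2 | h(r). Then
h(r+1) − 8·h(r) = (2·5^(r+1) + 3·8^(r+1)) − 8·(2·5^r + 3·8^r) = (2)·5^r·(5 − 8) = (-6)·5^r. Since 2 | h(r) by the inductive hypothesis, 2 | 8·h(r); and 2 | -6 since -6 = 2·-3. Therefore 2 | h(r+1).
Hence, by induction on m, the claim holds for every m ≥ 1.
Therefore the largest such d is 2.

d = 2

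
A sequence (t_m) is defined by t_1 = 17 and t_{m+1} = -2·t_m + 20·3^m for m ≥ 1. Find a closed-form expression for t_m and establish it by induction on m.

Computing the first terms: t_1 = 17, t_2 = 26, t_3 = 128. This suggests t_m = 5(-2)^(m - 1) + 4·3^m.
Base step (m = 1): the formula gives 17 = 17 = t_1.
Inductive step: suppose the statement holds for some r ≥ 1, so t_r = 5(-2)^(r - 1) + 4·3^r.
Then t_{r+1} = -2·t_r + 20·3^r = -2·(5(-2)^(r - 1) + 4·3^r) + 20·3^r = 5(-2)^r + 4·3^(r + 1) = 5(-2)^((r+1) - 1) + 4·3^(r+1),
which is the claimed formula at m = r+1.
By induction, the statement is established for all m ≥ 1.

t_m = 5(-2)^(m - 1) + 4·3^m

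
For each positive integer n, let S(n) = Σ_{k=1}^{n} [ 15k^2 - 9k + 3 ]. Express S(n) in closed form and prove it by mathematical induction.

S(n) = n(5n^2 + 3n + 1)

We claim S(n) = n(5n^2 + 3n + 1) for all n ≥ 1.
Base case (n = 1): S(1) = 9, and the closed form gives 9. They agree.
Suppose the result is true for n = k, so S(k) = k(5k^2 + 3k + 1).
Then S(k+1) = S(k) + (15k^2 + 21k + 9) = (k(5k^2 + 3k + 1)) + (15k^2 + 21k + 9).
Simplifying, S(k+1) = (k + 1)(5k^2 + 13k + 9) = (k+1)(5(k+1)^2 + 3(k+1) + 1),
which is the closed form with n = k+1.
By the principle of mathematical induction, the result holds for all n ≥ 1.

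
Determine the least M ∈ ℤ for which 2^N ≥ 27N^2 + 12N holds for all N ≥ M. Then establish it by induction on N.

At N = 11: 2048 < 3399, so the inequality fails and M ≥ 12. We prove 2^N ≥ 27N^2 + 12N for all N ≥ 12.
For the base case N = 12: 2^N = 4096 and 27N^2 + 12N = 4032, so 4096 ≥ 4032.
For the inductive step, assume it holds for an arbitrary r ≥ 12, so 2^r ≥ 27r^2 + 12r.
Then 2^(r + 1) = 2·(2^r) ≥ 2·(27r^2 + 12r).
Also, for r ≥ 12 we have 2·(27r^2 + 12r) ≥ 27(r+1)^2 + 12(r+1), since 2·(27r^2 + 12r) − (27(r+1)^2 + 12(r+1)) = 27r^2 - 42r - 39, which is nonnegative for all r ≥ 12.
Combining, 2^(r + 1) ≥ 27(r+1)^2 + 12(r+1).
This completes the induction.
Hence the smallest such M is 12.

M = 12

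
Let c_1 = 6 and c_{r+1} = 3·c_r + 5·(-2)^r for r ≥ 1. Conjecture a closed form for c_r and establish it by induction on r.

Computing the first terms: c_1 = 6, c_2 = 8, c_3 = 44. This suggests c_r = -(-2)^r + 4·3^(r - 1).
For the base case r = 1: the formula gives 6 = 6 = c_1.
For the inductive step, assume it holds for an arbitrary k ≥ 1, so c_k = -(-2)^k + 4·3^(k - 1).
Then c_{k+1} = 3·c_k + 5·(-2)^k = 3·(-(-2)^k + 4·3^(k - 1)) + 5·(-2)^k = -(-2)^(k + 1) + 4·3^k = -(-2)^(k+1) + 4·3^((k+1) - 1),
which is the claimed formula at r = k+1.
By induction, the statement is established for all r ≥ 1.

c_r = -(-2)^r + 4·3^(r - 1)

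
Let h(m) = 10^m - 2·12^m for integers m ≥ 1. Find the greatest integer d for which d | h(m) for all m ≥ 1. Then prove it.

d = 2

Computing the first values: h(1) = -14 and h(2) = -188; gcd(-14, -188) = 2, so d ≤ 2.
We prove 2 | 10^m - 2·12^m for all m ≥ 1 by induction on m.
Base step (m = 1): h(1) = -14 = 2·(-7), so 2 | h(1).
For the inductive step, assume it holds for an arbitrary k ≥ 1, i.e. 2 | h(k). Then
h(k+1) − 12·h(k) = (10^(k+1) - 2·12^(k+1)) − 12·(10^k - 2·12^k) = (1)·10^k·(10 − 12) = (-2)·10^k. Since 2 | h(k) by the inductive hypothesis, 2 | 12·h(k); and 2 | -2 since -2 = 2·-1. Therefore 2 | h(k+1).
This completes the induction.
Therefore the largest such d is 2.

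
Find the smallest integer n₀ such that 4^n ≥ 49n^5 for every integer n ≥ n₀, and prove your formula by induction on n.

n₀ = 12

At n = 11: 4194304 < 7891499, so the inequality fails and n₀ ≥ 12. We prove 4^n ≥ 49n^5 for all n ≥ 12.
For the base case n = 12: 4^n = 16777216 and 49n^5 = 12192768, so 16777216 ≥ 12192768.
Inductive step: assume the claim holds for n = p, so 4^p ≥ 49p^5.
Then 4^(p + 1) = 4·(4^p) ≥ 4·(49p^5).
Also, for p ≥ 12 we have 4·(49p^5) ≥ 49(p+1)^5, since 4 ≥ (1 + 1/p)^5 for all p ≥ 12.
Combining, 4^(p + 1) ≥ 49(p+1)^5.
By induction, the statement is established for all n ≥ 12.
Hence the smallest such n₀ is 12.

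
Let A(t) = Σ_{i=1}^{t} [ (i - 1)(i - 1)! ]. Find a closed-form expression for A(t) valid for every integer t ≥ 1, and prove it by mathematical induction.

We claim A(t) = t! - 1 for all t ≥ 1.
When t = 1: A(1) = 0, and the closed form gives 0. They agree.
Inductive step: suppose the statement holds for some i ≥ 1, so A(i) = i! - 1.
Then A(i+1) = A(i) + (i·i!) = (i! - 1) + (i·i!).
Simplifying, A(i+1) = (i+1)! - 1,
which is the closed form with t = i+1.
By induction, the statement is established for all t ≥ 1.

A(t) = t! - 1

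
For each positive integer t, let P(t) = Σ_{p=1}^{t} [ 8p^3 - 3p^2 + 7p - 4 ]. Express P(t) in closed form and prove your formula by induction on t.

P(t) = t(2t^3 + 3t^2 + 4t - 1)

We claim P(t) = t(2t^3 + 3t^2 + 4t - 1) for all t ≥ 1.
For the base case t = 1: P(1) = 8, and the closed form gives 8. They agree.
Inductive step: suppose the statement holds for some p ≥ 1, so P(p) = p(2p^3 + 3p^2 + 4p - 1).
Then P(p+1) = P(p) + (8p^3 + 21p^2 + 25p + 8) = (p(2p^3 + 3p^2 + 4p - 1)) + (8p^3 + 21p^2 + 25p + 8).
Simplifying, P(p+1) = (p + 1)(2p^3 + 9p^2 + 16p + 8) = (p+1)(2(p+1)^3 + 3(p+1)^2 + 4(p+1) - 1),
which is the closed form with t = p+1.
By the principle of mathematical induction, the result holds for all t ≥ 1.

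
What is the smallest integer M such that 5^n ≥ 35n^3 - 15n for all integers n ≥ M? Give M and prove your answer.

At n = 5: 3125 < 4300, so the inequality fails and M ≥ 6. We prove 5^n ≥ 35n^3 - 15n for all n ≥ 6.
Base case (n = 6): 5^n = 15625 and 35n^3 - 15n = 7470, so 15625 ≥ 7470.
Inductive step: assume the claim holds for n = i, so 5^i ≥ 35i^3 - 15i.
Then 5^(i + 1) = 5·(5^i) ≥ 5·(35i^3 - 15i).
Also, for i ≥ 6 we have 5·(35i^3 - 15i) ≥ 35(i+1)^3 - 15(i+1), since 5·(35i^3 - 15i) − (35(i+1)^3 - 15(i+1)) = 140i^3 - 105i^2 - 165i - 20, which is nonnegative for all i ≥ 6.
Combining, 5^(i + 1) ≥ 35(i+1)^3 - 15(i+1).
Hence, by induction on n, the claim holds for every n ≥ 6.
Hence the smallest such M is 6.

M = 6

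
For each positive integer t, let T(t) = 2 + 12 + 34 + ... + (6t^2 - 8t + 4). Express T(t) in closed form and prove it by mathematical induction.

We claim T(t) = t(2t^2 - t + 1) for all t ≥ 1.
For the base case t = 1: T(1) = 2, and the closed form gives 2. They agree.
Inductive step: assume the claim holds for t = k, so T(k) = k(2k^2 - k + 1).
Then T(k+1) = T(k) + (6k^2 + 4k + 2) = (k(2k^2 - k + 1)) + (6k^2 + 4k + 2).
Simplifying, T(k+1) = (k + 1)(2k^2 + 3k + 2) = (k+1)(2(k+1)^2 - (k+1) + 1),
which is the closed form with t = k+1.
By induction, the statement is established for all t ≥ 1.

T(t) = t(2t^2 - t + 1)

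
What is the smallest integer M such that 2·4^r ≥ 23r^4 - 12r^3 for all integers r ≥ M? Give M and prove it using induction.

M = 8

At r = 7: 32768 < 51107, so the inequality fails and M ≥ 8. We prove 2·4^r ≥ 23r^4 - 12r^3 for all r ≥ 8.
For the base case r = 8: 2·4^r = 131072 and 23r^4 - 12r^3 = 88064, so 131072 ≥ 88064.
Inductive step: assume the claim holds for r = m, so 2·4^m ≥ 23m^4 - 12m^3.
Then 2·4^(m + 1) = 4·(2·4^m) ≥ 4·(23m^4 - 12m^3).
Also, for m ≥ 8 we have 4·(23m^4 - 12m^3) ≥ 23(m+1)^4 - 12(m+1)^3, since 4·(23m^4 - 12m^3) − (23(m+1)^4 - 12(m+1)^3) = 69m^4 - 128m^3 - 102m^2 - 56m - 11, which is nonnegative for all m ≥ 8.
Combining, 2·4^(m + 1) ≥ 23(m+1)^4 - 12(m+1)^3.
By the principle of mathematical induction, the result holds for all r ≥ 8.
Hence the smallest such M is 8.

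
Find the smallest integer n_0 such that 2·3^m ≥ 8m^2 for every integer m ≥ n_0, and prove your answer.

n_0 = 4

At m = 3: 54 < 72, so the inequality fails and n_0 ≥ 4. We prove 2·3^m ≥ 8m^2 for all m ≥ 4.
For the base case m = 4: 2·3^m = 162 and 8m^2 = 128, so 162 ≥ 128.
For the inductive step, assume it holds for an arbitrary r ≥ 4, so 2·3^r ≥ 8r^2.
Then 2·3^(r + 1) = 3·(2·3^r) ≥ 3·(8r^2).
Also, for r ≥ 4 we have 3·(8r^2) ≥ 8(r+1)^2, since 3 ≥ (1 + 1/r)^2 for all r ≥ 4.
Combining, 2·3^(r + 1) ≥ 8(r+1)^2.
This completes the induction.
Hence the smallest such n_0 is 4.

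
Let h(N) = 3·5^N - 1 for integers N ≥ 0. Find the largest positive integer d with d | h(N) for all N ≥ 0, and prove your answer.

d = 2

Computing the first values: h(0) = 2 and h(1) = 14; gcd(2, 14) = 2, so d ≤ 2.
We prove 2 | 3·5^N - 1 for all N ≥ 0 by induction on N.
Base case (N = 0): h(0) = 2 = 2·(1), so 2 | h(0).
Inductive step: assume the claim holds for N = k, i.e. 2 | h(k). Then
h(k+1) = 3·5^(k+1) - 1 = 5·(3·5^k - 1) + 4 = 5·h(k) + 4. The first term is divisible by 2 by the inductive hypothesis, and 4 is divisible by 2. Hence 2 | h(k+1).
Hence, by induction on N, the claim holds for every N ≥ 0.
Therefore the largest such d is 2.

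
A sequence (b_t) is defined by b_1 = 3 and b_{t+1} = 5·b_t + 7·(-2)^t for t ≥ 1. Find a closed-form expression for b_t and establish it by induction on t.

b_t = -(-2)^t + 5^(t - 1)

Computing the first terms: b_1 = 3, b_2 = 1, b_3 = 33. This suggests b_t = -(-2)^t + 5^(t - 1).
For the base case t = 1: the formula gives 3 = 3 = b_1.
For the inductive step, assume it holds for an arbitrary j ≥ 1, so b_j = -(-2)^j + 5^(j - 1).
Then b_{j+1} = 5·b_j + 7·(-2)^j = 5·(-(-2)^j + 5^(j - 1)) + 7·(-2)^j = -(-2)^(j + 1) + 5^j = -(-2)^(j+1) + 5^((j+1) - 1),
which is the claimed formula at t = j+1.
By the principle of mathematical induction, the result holds for all t ≥ 1.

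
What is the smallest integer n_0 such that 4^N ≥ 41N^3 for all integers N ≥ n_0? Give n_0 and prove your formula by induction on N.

At N = 6: 4096 < 8856, so the inequality fails and n_0 ≥ 7. We prove 4^N ≥ 41N^3 for all N ≥ 7.
For the base case N = 7: 4^N = 16384 and 41N^3 = 14063, so 16384 ≥ 14063.
Inductive step: suppose the statement holds for some r ≥ 7, so 4^r ≥ 41r^3.
Then 4^(r + 1) = 4·(4^r) ≥ 4·(41r^3).
Also, for r ≥ 7 we have 4·(41r^3) ≥ 41(r+1)^3, since 4 ≥ (1 + 1/r)^3 for all r ≥ 7.
Combining, 4^(r + 1) ≥ 41(r+1)^3.
By the principle of mathematical induction, the result holds for all N ≥ 7.
Hence the smallest such n_0 is 7.

n_0 = 7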